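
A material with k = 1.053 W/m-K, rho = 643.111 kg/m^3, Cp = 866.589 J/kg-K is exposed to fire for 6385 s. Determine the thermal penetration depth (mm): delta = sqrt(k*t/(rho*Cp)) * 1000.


alpha = 1.053 / (643.111 * 866.589) = 1.8894e-06 m^2/s
alpha * t = 0.012064
delta = sqrt(0.012064) * 1000 = 109.84 mm

109.84 mm


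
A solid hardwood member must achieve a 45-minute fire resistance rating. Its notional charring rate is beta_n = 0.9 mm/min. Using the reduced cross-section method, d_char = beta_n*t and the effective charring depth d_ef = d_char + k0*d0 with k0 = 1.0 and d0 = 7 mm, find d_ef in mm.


d_char = 0.9 * 45 = 40.5 mm
d_ef = 40.5 + 1.0*7 = 47.5 mm

47.5 mm


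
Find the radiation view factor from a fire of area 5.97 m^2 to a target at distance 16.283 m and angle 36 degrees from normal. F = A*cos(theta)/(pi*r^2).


cos(36 deg) = 0.80902
pi*r^2 = 832.95
F = 5.97 * 0.80902 / 832.95 = 0.0057985

0.0057985


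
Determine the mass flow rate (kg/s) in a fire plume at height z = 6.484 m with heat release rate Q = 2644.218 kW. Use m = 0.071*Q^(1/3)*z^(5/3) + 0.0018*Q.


Q^(1/3) = 13.828
z^(5/3) = 22.546
First term = 0.071 * 13.828 * 22.546 = 22.136
Second term = 0.0018 * 2644.218 = 4.7596
m = 26.895 kg/s

26.895 kg/s


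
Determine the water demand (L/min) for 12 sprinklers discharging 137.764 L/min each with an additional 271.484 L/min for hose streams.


Sprinkler demand = 12 * 137.764 = 1653.168 L/min
Total = 1653.168 + 271.484 = 1924.652 L/min

1924.652 L/min


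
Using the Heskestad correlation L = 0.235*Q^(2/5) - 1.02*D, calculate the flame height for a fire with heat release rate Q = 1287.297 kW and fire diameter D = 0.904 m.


Q^(2/5) = 17.534
0.235 * Q^(2/5) = 4.1204
1.02 * D = 0.92208
L = 3.1983 m

3.1983 m


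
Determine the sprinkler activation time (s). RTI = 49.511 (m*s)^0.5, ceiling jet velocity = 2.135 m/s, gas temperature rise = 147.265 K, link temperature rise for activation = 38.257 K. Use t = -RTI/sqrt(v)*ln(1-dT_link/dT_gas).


dT_link/dT_gas = 0.25978
ln(1 - 0.25978) = -0.30081
t = -49.511 / sqrt(2.135) * -0.30081 = 10.193 s

10.193 s


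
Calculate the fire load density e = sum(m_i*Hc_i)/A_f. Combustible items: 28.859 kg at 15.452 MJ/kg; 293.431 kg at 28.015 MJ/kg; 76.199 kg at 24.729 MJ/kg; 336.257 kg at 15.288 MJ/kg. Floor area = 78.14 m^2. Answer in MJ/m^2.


Total energy = 28.859*15.452 + 293.431*28.015 + 76.199*24.729 + 336.257*15.288
= 445.9293 + 8220.469 + 1884.325 + 5140.697
= 15691.42 MJ
e = 15691.42 / 78.14 = 200.81 MJ/m^2

200.81 MJ/m^2


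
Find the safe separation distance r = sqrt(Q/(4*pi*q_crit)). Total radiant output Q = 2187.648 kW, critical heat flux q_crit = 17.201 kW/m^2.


4*pi*q_crit = 216.15
Q/(4*pi*q_crit) = 10.121
r = sqrt(10.121) = 3.1813 m

3.1813 m


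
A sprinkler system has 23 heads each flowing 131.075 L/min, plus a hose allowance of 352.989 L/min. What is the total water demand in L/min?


Sprinkler demand = 23 * 131.075 = 3014.725 L/min
Total = 3014.725 + 352.989 = 3367.714 L/min

3367.714 L/min


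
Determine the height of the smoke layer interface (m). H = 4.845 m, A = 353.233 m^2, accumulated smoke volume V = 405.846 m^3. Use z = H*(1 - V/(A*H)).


V/(A*H) = 0.23714
1 - 0.23714 = 0.76286
z = 4.845 * 0.76286 = 3.6961 m

3.6961 m


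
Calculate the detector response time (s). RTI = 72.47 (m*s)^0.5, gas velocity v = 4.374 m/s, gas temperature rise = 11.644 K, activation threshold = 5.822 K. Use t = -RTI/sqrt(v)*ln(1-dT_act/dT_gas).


dT_act/dT_gas = 0.5
ln(1 - 0.5) = -0.69315
t = -72.47 / sqrt(4.374) * -0.69315 = 24.018 s

24.018 s


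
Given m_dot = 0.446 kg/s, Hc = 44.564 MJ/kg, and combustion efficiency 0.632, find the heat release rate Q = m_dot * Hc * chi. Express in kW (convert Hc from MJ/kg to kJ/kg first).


Hc = 44.564 MJ/kg = 44.564 * 1000 kJ/kg = 44564 kJ/kg
Q = 0.446 kg/s * 44564 kJ/kg * 0.632 = 12561 kW

12561 kW


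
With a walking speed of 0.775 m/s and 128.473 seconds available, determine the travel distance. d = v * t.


d = 0.775 * 128.473 = 99.567 m

99.567 m


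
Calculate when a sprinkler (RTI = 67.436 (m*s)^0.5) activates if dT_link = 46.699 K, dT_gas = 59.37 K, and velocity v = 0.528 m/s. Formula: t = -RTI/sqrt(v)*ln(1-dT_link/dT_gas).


dT_link/dT_gas = 0.78658
ln(1 - 0.78658) = -1.5445
t = -67.436 / sqrt(0.528) * -1.5445 = 143.34 s

143.34 s


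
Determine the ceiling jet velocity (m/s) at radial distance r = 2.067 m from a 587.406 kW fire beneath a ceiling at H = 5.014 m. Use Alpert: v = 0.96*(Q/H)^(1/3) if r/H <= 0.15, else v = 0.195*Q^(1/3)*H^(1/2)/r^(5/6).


r/H = 2.067 / 5.014 = 0.41225
r/H > 0.15, so v = 0.195*Q^(1/3)*H^(1/2)/r^(5/6)
Q^(1/3) = 8.3749
H^(1/2) = 2.2392
r^(5/6) = 1.8314
v = 0.195 * 8.3749 * 2.2392 / 1.8314 = 1.9967 m/s

1.9967 m/s


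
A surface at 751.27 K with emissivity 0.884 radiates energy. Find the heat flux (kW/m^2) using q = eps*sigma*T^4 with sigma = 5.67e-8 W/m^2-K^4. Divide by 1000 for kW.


T^4 = 3.1855e+11
q = 0.884 * 5.67e-8 * 3.1855e+11 / 1000 = 15.967 kW/m^2

15.967 kW/m^2


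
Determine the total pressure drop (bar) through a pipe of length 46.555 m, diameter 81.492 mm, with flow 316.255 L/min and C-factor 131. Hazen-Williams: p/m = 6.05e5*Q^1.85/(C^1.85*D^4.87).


Q^1.85 = 42176
C^1.85 = 8259.5
D^4.87 = 2.0283e+09
p/m = 0.0015232 bar/m
p_total = 0.0015232 * 46.555 = 0.070910 bar

0.070910 bar


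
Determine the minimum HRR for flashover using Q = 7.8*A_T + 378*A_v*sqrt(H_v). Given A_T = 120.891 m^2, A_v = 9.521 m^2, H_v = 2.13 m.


7.8*A_T = 942.95
sqrt(H_v) = 1.4595
378*A_v*sqrt(H_v) = 5252.5
Q = 942.95 + 5252.5 = 6195.4 kW

6195.4 kW


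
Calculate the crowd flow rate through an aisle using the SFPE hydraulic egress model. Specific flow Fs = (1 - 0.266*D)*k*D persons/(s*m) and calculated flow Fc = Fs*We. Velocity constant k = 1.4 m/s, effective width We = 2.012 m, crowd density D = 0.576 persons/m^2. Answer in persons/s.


1 - 0.266*D = 1 - 0.266*0.576 = 0.84678
Fs = 0.84678 * 1.4 * 0.576 = 0.68285 persons/(s*m)
Fc = 0.68285 * 2.012 = 1.3739 persons/s

1.3739 persons/s


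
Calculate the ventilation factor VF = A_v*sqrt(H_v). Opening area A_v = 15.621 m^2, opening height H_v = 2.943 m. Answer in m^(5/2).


sqrt(H_v) = 1.7155
VF = 15.621 * 1.7155 = 26.798 m^(5/2)

26.798 m^(5/2)


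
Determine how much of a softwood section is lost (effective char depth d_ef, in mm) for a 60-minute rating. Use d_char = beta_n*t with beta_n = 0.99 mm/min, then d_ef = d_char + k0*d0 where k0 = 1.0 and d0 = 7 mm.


d_char = 0.99 * 60 = 59.4 mm
d_ef = 59.4 + 1.0*7 = 66.4 mm

66.4 mm


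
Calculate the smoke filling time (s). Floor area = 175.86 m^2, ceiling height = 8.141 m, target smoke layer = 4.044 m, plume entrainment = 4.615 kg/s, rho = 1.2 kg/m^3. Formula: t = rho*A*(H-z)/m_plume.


H - z = 4.097 m
t = 1.2 * 175.86 * 4.097 / 4.615 = 187.35 s

187.35 s


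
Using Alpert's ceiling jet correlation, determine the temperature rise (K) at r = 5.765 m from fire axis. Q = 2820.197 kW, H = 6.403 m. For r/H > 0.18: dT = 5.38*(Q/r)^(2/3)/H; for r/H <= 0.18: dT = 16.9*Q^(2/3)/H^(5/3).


r/H = 5.765 / 6.403 = 0.90036
r/H > 0.18, so dT = 5.38*(Q/r)^(2/3)/H
Q/r = 489.19
(Q/r)^(2/3) = 62.085
dT = 5.38 * 62.085 / 6.403 = 52.166 K

52.166 K


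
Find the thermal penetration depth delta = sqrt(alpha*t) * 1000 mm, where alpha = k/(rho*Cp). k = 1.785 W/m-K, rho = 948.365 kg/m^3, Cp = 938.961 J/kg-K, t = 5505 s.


alpha = 1.785 / (948.365 * 938.961) = 2.0045e-06 m^2/s
alpha * t = 0.011035
delta = sqrt(0.011035) * 1000 = 105.05 mm

105.05 mm


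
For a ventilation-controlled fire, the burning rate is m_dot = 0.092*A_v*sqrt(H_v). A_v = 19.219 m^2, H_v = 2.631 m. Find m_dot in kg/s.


sqrt(H_v) = 1.6220
m_dot = 0.092 * 19.219 * 1.6220 = 2.8680 kg/s

2.8680 kg/s


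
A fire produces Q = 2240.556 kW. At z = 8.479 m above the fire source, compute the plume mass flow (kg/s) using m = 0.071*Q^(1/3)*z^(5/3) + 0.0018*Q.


Q^(1/3) = 13.085
z^(5/3) = 35.257
First term = 0.071 * 13.085 * 35.257 = 32.756
Second term = 0.0018 * 2240.556 = 4.0330
m = 36.789 kg/s

36.789 kg/s


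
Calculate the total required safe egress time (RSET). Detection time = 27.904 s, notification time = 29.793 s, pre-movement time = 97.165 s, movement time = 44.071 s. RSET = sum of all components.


Total = 27.904 + 29.793 + 97.165 + 44.071 = 198.933 s

198.933 s


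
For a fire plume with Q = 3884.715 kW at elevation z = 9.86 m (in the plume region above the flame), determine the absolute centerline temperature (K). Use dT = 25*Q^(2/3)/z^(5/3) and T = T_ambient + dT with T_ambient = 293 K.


Q^(2/3) = 247.12
z^(5/3) = 45.338
dT = 25 * 247.12 / 45.338 = 136.27 K
T = 293 + 136.27 = 429.27 K

429.27 K


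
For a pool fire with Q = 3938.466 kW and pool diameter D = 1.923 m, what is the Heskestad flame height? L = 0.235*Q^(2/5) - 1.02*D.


Q^(2/5) = 27.424
0.235 * Q^(2/5) = 6.4446
1.02 * D = 1.9615
L = 4.4832 m

4.4832 m


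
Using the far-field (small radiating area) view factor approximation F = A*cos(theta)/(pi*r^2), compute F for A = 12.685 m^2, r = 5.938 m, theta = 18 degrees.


cos(18 deg) = 0.95106
pi*r^2 = 110.77
F = 12.685 * 0.95106 / 110.77 = 0.10891

0.10891


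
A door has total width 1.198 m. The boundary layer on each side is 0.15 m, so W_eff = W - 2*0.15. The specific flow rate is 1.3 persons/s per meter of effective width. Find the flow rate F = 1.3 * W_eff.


W_eff = 1.198 - 0.30 = 0.898 m
F = 1.3 * 0.898 = 1.1674 persons/s

1.1674 persons/s


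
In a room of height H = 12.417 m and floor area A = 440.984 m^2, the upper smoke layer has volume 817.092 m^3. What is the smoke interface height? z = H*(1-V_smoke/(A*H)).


V/(A*H) = 0.14922
1 - 0.14922 = 0.85078
z = 12.417 * 0.85078 = 10.564 m

10.564 m


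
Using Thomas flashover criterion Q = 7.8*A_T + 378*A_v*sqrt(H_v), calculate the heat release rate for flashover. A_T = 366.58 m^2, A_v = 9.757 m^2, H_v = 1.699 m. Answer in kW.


7.8*A_T = 2859.324
sqrt(H_v) = 1.3035
378*A_v*sqrt(H_v) = 4807.3
Q = 2859.324 + 4807.3 = 7666.7 kW

7666.7 kW


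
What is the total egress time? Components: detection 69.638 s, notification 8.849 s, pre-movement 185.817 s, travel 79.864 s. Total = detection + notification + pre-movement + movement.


Total = 69.638 + 8.849 + 185.817 + 79.864 = 344.168 s

344.168 s


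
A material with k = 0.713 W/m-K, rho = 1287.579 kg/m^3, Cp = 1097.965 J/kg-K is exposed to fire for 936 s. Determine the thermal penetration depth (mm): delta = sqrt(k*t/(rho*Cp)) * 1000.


alpha = 0.713 / (1287.579 * 1097.965) = 5.0434e-07 m^2/s
alpha * t = 0.00047207
delta = sqrt(0.00047207) * 1000 = 21.727 mm

21.727 mm


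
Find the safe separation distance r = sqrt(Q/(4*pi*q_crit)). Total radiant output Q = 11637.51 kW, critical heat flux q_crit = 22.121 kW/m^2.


4*pi*q_crit = 277.98
Q/(4*pi*q_crit) = 41.864
r = sqrt(41.864) = 6.4703 m

6.4703 m


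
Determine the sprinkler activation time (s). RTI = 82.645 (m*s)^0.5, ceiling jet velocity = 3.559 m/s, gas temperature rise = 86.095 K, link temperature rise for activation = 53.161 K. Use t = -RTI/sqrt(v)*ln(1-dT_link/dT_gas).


dT_link/dT_gas = 0.61747
ln(1 - 0.61747) = -0.96095
t = -82.645 / sqrt(3.559) * -0.96095 = 42.097 s

42.097 s


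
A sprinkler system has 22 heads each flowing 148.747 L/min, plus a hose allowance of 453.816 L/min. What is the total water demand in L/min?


Sprinkler demand = 22 * 148.747 = 3272.434 L/min
Total = 3272.434 + 453.816 = 3726.25 L/min

3726.25 L/min


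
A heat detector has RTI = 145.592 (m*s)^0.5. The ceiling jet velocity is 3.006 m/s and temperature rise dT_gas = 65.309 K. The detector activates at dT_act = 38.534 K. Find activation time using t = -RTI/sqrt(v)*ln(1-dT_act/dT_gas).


dT_act/dT_gas = 0.59003
ln(1 - 0.59003) = -0.89166
t = -145.592 / sqrt(3.006) * -0.89166 = 74.876 s

74.876 s


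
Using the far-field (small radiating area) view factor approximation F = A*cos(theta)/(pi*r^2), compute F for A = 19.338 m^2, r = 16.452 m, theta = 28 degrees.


cos(28 deg) = 0.88295
pi*r^2 = 850.33
F = 19.338 * 0.88295 / 850.33 = 0.020080

0.020080


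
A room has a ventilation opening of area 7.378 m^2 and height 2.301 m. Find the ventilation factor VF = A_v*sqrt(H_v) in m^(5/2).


sqrt(H_v) = 1.5169
VF = 7.378 * 1.5169 = 11.192 m^(5/2)

11.192 m^(5/2)


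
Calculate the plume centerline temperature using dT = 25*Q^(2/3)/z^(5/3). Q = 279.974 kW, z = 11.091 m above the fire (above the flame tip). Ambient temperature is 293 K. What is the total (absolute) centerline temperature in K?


Q^(2/3) = 42.797
z^(5/3) = 55.159
dT = 25 * 42.797 / 55.159 = 19.397 K
T = 293 + 19.397 = 312.40 K

312.40 K


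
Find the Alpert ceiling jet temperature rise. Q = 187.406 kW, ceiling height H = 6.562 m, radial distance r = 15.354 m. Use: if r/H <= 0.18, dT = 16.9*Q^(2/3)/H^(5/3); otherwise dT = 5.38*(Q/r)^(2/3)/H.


r/H = 15.354 / 6.562 = 2.3398
r/H > 0.18, so dT = 5.38*(Q/r)^(2/3)/H
Q/r = 12.206
(Q/r)^(2/3) = 5.3012
dT = 5.38 * 5.3012 / 6.562 = 4.3463 K

4.3463 K


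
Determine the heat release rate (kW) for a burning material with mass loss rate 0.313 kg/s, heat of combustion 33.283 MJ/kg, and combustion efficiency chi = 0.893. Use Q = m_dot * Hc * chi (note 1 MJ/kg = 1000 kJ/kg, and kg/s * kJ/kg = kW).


Hc = 33.283 MJ/kg = 33.283 * 1000 kJ/kg = 33283 kJ/kg
Q = 0.313 kg/s * 33283 kJ/kg * 0.893 = 9302.9 kW

9302.9 kW


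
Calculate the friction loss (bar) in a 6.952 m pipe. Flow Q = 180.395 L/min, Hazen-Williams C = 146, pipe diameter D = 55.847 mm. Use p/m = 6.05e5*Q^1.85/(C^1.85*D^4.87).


Q^1.85 = 14928
C^1.85 = 10094
D^4.87 = 3.2202e+08
p/m = 0.0027786 bar/m
p_total = 0.0027786 * 6.952 = 0.019317 bar

0.019317 bar


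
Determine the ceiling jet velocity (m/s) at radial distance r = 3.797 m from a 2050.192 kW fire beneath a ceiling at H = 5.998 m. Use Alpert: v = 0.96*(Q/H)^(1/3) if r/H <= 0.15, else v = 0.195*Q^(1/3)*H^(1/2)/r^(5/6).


r/H = 3.797 / 5.998 = 0.63304
r/H > 0.15, so v = 0.195*Q^(1/3)*H^(1/2)/r^(5/6)
Q^(1/3) = 12.704
H^(1/2) = 2.4491
r^(5/6) = 3.0400
v = 0.195 * 12.704 * 2.4491 / 3.0400 = 1.9957 m/s

1.9957 m/s


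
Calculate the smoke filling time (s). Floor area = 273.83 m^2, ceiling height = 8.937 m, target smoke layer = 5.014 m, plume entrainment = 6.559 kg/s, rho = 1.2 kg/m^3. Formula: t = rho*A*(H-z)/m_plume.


H - z = 3.923 m
t = 1.2 * 273.83 * 3.923 / 6.559 = 196.54 s

196.54 s


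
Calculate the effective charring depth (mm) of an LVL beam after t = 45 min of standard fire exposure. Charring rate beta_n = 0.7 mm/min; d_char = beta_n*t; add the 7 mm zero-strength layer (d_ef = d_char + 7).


d_char = 0.7 * 45 = 31.5 mm
d_ef = 31.5 + 1.0*7 = 38.5 mm

38.5 mm


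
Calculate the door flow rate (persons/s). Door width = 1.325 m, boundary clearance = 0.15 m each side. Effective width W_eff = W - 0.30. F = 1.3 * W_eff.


W_eff = 1.325 - 0.30 = 1.025 m
F = 1.3 * 1.025 = 1.3325 persons/s

1.3325 persons/s


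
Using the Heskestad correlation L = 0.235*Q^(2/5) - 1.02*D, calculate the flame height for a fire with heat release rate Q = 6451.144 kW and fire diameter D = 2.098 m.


Q^(2/5) = 33.408
0.235 * Q^(2/5) = 7.8510
1.02 * D = 2.1400
L = 5.7110 m

5.7110 m


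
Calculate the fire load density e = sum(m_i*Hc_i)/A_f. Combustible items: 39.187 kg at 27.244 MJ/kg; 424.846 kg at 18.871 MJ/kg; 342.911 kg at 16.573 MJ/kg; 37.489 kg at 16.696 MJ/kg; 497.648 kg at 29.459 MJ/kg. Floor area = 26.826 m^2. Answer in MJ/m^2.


Total energy = 39.187*27.244 + 424.846*18.871 + 342.911*16.573 + 37.489*16.696 + 497.648*29.459
= 1067.611 + 8017.269 + 5683.064 + 625.9163 + 14660.21
= 30054.07 MJ
e = 30054.07 / 26.826 = 1120.3 MJ/m^2

1120.3 MJ/m^2


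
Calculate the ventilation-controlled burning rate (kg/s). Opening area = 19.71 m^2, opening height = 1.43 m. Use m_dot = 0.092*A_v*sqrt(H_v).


sqrt(H_v) = 1.1958
m_dot = 0.092 * 19.71 * 1.1958 = 2.1684 kg/s

2.1684 kg/s


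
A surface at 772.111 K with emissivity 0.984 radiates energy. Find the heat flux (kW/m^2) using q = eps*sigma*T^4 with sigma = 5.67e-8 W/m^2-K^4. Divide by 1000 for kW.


T^4 = 3.5540e+11
q = 0.984 * 5.67e-8 * 3.5540e+11 / 1000 = 19.829 kW/m^2

19.829 kW/m^2


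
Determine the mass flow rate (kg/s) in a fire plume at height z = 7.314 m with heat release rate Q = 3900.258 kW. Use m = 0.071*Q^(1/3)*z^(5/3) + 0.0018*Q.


Q^(1/3) = 15.741
z^(5/3) = 27.559
First term = 0.071 * 15.741 * 27.559 = 30.800
Second term = 0.0018 * 3900.258 = 7.0205
m = 37.820 kg/s

37.820 kg/s


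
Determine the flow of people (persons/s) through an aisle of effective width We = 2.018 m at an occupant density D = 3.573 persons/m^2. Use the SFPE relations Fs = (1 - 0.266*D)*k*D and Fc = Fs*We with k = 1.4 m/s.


1 - 0.266*D = 1 - 0.266*3.573 = 0.049582
Fs = 0.049582 * 1.4 * 3.573 = 0.24802 persons/(s*m)
Fc = 0.24802 * 2.018 = 0.50050 persons/s

0.50050 persons/s


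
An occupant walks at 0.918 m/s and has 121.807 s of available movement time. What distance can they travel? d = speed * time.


d = 0.918 * 121.807 = 111.82 m

111.82 m


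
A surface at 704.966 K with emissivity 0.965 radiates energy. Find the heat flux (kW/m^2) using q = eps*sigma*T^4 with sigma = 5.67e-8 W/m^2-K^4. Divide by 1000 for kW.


T^4 = 2.4699e+11
q = 0.965 * 5.67e-8 * 2.4699e+11 / 1000 = 13.514 kW/m^2

13.514 kW/m^2


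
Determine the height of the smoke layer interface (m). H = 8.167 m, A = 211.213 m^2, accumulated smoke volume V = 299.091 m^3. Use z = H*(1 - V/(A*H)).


V/(A*H) = 0.17339
1 - 0.17339 = 0.82661
z = 8.167 * 0.82661 = 6.7509 m

6.7509 m


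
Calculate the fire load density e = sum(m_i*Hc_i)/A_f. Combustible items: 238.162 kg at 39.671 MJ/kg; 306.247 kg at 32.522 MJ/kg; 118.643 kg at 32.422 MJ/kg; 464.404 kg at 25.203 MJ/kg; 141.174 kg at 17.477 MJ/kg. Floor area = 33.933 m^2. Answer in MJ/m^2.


Total energy = 238.162*39.671 + 306.247*32.522 + 118.643*32.422 + 464.404*25.203 + 141.174*17.477
= 9448.125 + 9959.765 + 3846.643 + 11704.37 + 2467.298
= 37426.20 MJ
e = 37426.20 / 33.933 = 1102.9 MJ/m^2

1102.9 MJ/m^2


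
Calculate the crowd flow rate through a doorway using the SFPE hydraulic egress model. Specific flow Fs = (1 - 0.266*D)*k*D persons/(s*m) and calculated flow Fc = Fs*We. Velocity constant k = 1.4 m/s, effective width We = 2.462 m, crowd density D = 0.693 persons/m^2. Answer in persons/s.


1 - 0.266*D = 1 - 0.266*0.693 = 0.81566
Fs = 0.81566 * 1.4 * 0.693 = 0.79136 persons/(s*m)
Fc = 0.79136 * 2.462 = 1.9483 persons/s

1.9483 persons/s


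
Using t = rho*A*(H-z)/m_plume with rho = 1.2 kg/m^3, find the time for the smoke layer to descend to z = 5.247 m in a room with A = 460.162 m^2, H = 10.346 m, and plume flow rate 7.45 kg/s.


H - z = 5.099 m
t = 1.2 * 460.162 * 5.099 / 7.45 = 377.94 s

377.94 s


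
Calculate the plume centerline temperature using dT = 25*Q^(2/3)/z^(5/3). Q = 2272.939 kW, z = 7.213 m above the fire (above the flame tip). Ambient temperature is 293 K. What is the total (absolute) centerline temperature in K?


Q^(2/3) = 172.87
z^(5/3) = 26.927
dT = 25 * 172.87 / 26.927 = 160.50 K
T = 293 + 160.50 = 453.50 K

453.50 K


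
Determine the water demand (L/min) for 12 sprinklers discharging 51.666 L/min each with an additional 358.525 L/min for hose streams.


Sprinkler demand = 12 * 51.666 = 619.992 L/min
Total = 619.992 + 358.525 = 978.517 L/min

978.517 L/min


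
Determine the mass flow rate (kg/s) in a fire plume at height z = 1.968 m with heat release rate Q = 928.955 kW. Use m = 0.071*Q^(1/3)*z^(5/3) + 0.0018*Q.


Q^(1/3) = 9.7573
z^(5/3) = 3.0906
First term = 0.071 * 9.7573 * 3.0906 = 2.1411
Second term = 0.0018 * 928.955 = 1.6721
m = 3.8132 kg/s

3.8132 kg/s


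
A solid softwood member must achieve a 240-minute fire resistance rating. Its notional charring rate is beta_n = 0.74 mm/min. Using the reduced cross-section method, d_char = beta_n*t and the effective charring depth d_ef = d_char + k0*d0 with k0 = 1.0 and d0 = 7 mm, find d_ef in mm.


d_char = 0.74 * 240 = 177.6 mm
d_ef = 177.6 + 1.0*7 = 184.6 mm

184.6 mm


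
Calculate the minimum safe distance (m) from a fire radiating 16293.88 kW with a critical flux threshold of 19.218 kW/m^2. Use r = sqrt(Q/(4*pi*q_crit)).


4*pi*q_crit = 241.50
Q/(4*pi*q_crit) = 67.469
r = sqrt(67.469) = 8.2140 m

8.2140 m


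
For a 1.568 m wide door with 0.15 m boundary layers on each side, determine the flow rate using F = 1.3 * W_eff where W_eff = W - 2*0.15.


W_eff = 1.568 - 0.30 = 1.268 m
F = 1.3 * 1.268 = 1.6484 persons/s

1.6484 persons/s


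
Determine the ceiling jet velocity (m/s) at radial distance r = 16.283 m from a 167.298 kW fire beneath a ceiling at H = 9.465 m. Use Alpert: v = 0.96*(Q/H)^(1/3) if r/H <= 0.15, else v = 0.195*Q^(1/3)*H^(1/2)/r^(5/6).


r/H = 16.283 / 9.465 = 1.7203
r/H > 0.15, so v = 0.195*Q^(1/3)*H^(1/2)/r^(5/6)
Q^(1/3) = 5.5102
H^(1/2) = 3.0765
r^(5/6) = 10.228
v = 0.195 * 5.5102 * 3.0765 / 10.228 = 0.32321 m/s

0.32321 m/s


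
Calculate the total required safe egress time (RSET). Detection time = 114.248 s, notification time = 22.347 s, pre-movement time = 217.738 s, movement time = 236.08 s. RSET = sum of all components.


Total = 114.248 + 22.347 + 217.738 + 236.08 = 590.413 s

590.413 s


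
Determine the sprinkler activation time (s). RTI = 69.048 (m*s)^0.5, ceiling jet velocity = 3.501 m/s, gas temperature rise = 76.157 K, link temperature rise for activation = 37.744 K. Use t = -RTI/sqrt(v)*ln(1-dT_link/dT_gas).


dT_link/dT_gas = 0.49561
ln(1 - 0.49561) = -0.68440
t = -69.048 / sqrt(3.501) * -0.68440 = 25.256 s

25.256 s


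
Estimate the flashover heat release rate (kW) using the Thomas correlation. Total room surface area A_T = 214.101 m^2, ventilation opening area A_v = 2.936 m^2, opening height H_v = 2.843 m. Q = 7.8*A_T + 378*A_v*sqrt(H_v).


7.8*A_T = 1670.0
sqrt(H_v) = 1.6861
378*A_v*sqrt(H_v) = 1871.3
Q = 1670.0 + 1871.3 = 3541.3 kW

3541.3 kW


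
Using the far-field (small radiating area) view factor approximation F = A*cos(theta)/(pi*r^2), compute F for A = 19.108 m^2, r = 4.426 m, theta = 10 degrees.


cos(10 deg) = 0.98481
pi*r^2 = 61.542
F = 19.108 * 0.98481 / 61.542 = 0.30577

0.30577


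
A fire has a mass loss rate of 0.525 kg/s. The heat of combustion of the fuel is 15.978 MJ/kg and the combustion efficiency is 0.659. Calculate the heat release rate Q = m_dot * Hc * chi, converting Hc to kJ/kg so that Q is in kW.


Hc = 15.978 MJ/kg = 15.978 * 1000 kJ/kg = 15978 kJ/kg
Q = 0.525 kg/s * 15978 kJ/kg * 0.659 = 5528.0 kW

5528.0 kW


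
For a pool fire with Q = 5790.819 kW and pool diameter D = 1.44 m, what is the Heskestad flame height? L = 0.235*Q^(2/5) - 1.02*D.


Q^(2/5) = 31.996
0.235 * Q^(2/5) = 7.5191
1.02 * D = 1.4688
L = 6.0503 m

6.0503 m


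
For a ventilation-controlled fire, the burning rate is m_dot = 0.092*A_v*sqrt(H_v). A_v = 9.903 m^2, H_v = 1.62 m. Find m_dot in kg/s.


sqrt(H_v) = 1.2728
m_dot = 0.092 * 9.903 * 1.2728 = 1.1596 kg/s

1.1596 kg/s


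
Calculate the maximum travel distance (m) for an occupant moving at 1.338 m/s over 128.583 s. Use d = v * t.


d = 1.338 * 128.583 = 172.04 m

172.04 m


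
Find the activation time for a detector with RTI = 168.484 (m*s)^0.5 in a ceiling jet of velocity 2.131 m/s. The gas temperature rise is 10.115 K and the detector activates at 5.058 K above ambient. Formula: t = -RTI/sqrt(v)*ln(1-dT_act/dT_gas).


dT_act/dT_gas = 0.50005
ln(1 - 0.50005) = -0.69325
t = -168.484 / sqrt(2.131) * -0.69325 = 80.012 s

80.012 s


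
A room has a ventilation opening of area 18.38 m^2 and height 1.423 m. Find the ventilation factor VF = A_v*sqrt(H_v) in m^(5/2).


sqrt(H_v) = 1.1929
VF = 18.38 * 1.1929 = 21.925 m^(5/2)

21.925 m^(5/2)


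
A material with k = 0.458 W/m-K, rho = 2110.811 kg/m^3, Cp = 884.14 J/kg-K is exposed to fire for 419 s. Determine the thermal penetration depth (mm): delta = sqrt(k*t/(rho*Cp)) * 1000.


alpha = 0.458 / (2110.811 * 884.14) = 2.4541e-07 m^2/s
alpha * t = 0.00010283
delta = sqrt(0.00010283) * 1000 = 10.140 mm

10.140 mm


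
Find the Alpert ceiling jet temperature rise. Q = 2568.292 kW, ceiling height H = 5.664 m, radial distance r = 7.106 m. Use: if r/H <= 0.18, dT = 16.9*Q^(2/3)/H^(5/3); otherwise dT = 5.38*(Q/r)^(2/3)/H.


r/H = 7.106 / 5.664 = 1.2546
r/H > 0.18, so dT = 5.38*(Q/r)^(2/3)/H
Q/r = 361.43
(Q/r)^(2/3) = 50.739
dT = 5.38 * 50.739 / 5.664 = 48.195 K

48.195 K


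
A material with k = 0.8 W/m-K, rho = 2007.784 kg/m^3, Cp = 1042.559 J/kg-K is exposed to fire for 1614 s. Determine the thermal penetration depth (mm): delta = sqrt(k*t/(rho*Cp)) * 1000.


alpha = 0.8 / (2007.784 * 1042.559) = 3.8218e-07 m^2/s
alpha * t = 0.00061684
delta = sqrt(0.00061684) * 1000 = 24.836 mm

24.836 mm


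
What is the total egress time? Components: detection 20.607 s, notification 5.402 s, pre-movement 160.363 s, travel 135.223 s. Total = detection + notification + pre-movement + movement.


Total = 20.607 + 5.402 + 160.363 + 135.223 = 321.595 s

321.595 s


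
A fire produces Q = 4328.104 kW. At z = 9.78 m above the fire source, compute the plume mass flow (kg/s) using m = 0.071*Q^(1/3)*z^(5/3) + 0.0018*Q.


Q^(1/3) = 16.297
z^(5/3) = 44.726
First term = 0.071 * 16.297 * 44.726 = 51.751
Second term = 0.0018 * 4328.104 = 7.7906
m = 59.542 kg/s

59.542 kg/s


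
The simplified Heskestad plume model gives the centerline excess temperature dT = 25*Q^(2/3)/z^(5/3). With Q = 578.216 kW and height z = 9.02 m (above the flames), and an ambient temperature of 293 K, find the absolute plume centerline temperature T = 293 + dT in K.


Q^(2/3) = 69.405
z^(5/3) = 39.085
dT = 25 * 69.405 / 39.085 = 44.394 K
T = 293 + 44.394 = 337.39 K

337.39 K


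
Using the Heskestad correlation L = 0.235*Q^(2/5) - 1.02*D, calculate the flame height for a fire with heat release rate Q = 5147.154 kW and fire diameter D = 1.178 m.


Q^(2/5) = 30.523
0.235 * Q^(2/5) = 7.1729
1.02 * D = 1.2016
L = 5.9713 m

5.9713 m


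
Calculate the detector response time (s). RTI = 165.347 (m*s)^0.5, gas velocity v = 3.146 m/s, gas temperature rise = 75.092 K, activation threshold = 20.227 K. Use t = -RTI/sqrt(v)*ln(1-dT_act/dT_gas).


dT_act/dT_gas = 0.26936
ln(1 - 0.26936) = -0.31384
t = -165.347 / sqrt(3.146) * -0.31384 = 29.257 s

29.257 s


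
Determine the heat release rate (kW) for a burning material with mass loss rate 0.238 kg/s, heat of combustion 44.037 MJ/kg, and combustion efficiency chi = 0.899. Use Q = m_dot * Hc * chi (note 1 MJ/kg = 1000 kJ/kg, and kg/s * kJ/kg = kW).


Hc = 44.037 MJ/kg = 44.037 * 1000 kJ/kg = 44037 kJ/kg
Q = 0.238 kg/s * 44037 kJ/kg * 0.899 = 9422.2 kW

9422.2 kW


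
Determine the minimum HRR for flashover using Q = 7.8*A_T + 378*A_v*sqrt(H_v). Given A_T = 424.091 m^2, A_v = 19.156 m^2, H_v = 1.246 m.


7.8*A_T = 3307.9
sqrt(H_v) = 1.1162
378*A_v*sqrt(H_v) = 8082.7
Q = 3307.9 + 8082.7 = 11391 kW

11391 kW


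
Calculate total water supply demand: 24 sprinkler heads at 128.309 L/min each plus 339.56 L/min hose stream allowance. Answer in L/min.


Sprinkler demand = 24 * 128.309 = 3079.416 L/min
Total = 3079.416 + 339.56 = 3418.976 L/min

3418.976 L/min


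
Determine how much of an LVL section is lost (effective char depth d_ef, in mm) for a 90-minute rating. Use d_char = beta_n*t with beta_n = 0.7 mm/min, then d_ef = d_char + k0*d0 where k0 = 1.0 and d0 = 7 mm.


d_char = 0.7 * 90 = 63 mm
d_ef = 63 + 1.0*7 = 70 mm

70 mm


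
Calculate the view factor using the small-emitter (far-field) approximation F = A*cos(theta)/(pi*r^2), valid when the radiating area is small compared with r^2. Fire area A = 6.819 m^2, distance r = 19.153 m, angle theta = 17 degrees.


cos(17 deg) = 0.95630
pi*r^2 = 1152.5
F = 6.819 * 0.95630 / 1152.5 = 0.0056584

0.0056584


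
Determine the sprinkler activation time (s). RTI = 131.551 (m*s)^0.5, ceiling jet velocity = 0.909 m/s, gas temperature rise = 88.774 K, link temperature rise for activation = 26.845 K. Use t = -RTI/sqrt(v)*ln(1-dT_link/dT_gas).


dT_link/dT_gas = 0.30240
ln(1 - 0.30240) = -0.36011
t = -131.551 / sqrt(0.909) * -0.36011 = 49.687 s

49.687 s


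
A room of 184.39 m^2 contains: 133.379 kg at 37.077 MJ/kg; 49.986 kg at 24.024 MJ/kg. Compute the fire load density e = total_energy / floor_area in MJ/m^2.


Total energy = 133.379*37.077 + 49.986*24.024
= 4945.293 + 1200.864
= 6146.157 MJ
e = 6146.157 / 184.39 = 33.332 MJ/m^2

33.332 MJ/m^2


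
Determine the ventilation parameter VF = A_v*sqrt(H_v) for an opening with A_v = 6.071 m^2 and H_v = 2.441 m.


sqrt(H_v) = 1.5624
VF = 6.071 * 1.5624 = 9.4851 m^(5/2)

9.4851 m^(5/2)


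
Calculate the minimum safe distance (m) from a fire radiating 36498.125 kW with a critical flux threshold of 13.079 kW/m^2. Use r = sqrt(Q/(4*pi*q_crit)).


4*pi*q_crit = 164.36
Q/(4*pi*q_crit) = 222.07
r = sqrt(222.07) = 14.902 m

14.902 m


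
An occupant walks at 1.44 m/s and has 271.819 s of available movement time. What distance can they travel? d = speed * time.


d = 1.44 * 271.819 = 391.42 m

391.42 m


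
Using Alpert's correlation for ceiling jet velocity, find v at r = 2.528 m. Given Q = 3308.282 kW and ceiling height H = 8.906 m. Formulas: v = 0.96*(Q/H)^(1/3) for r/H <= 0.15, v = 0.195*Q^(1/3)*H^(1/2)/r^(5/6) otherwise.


r/H = 2.528 / 8.906 = 0.28385
r/H > 0.15, so v = 0.195*Q^(1/3)*H^(1/2)/r^(5/6)
Q^(1/3) = 14.900
H^(1/2) = 2.9843
r^(5/6) = 2.1659
v = 0.195 * 14.900 * 2.9843 / 2.1659 = 4.0034 m/s

4.0034 m/s


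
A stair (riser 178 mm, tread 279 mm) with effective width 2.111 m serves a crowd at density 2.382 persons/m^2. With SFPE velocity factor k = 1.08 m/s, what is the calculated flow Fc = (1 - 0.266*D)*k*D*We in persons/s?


1 - 0.266*D = 1 - 0.266*2.382 = 0.36639
Fs = 0.36639 * 1.08 * 2.382 = 0.94256 persons/(s*m)
Fc = 0.94256 * 2.111 = 1.9897 persons/s

1.9897 persons/s


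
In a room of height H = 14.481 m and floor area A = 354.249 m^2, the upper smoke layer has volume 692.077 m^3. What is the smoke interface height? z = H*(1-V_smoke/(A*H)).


V/(A*H) = 0.13491
1 - 0.13491 = 0.86509
z = 14.481 * 0.86509 = 12.527 m

12.527 m


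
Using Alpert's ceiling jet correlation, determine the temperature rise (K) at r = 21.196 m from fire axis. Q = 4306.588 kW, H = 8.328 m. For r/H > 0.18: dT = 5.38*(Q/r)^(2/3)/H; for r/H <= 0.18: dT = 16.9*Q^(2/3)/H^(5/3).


r/H = 21.196 / 8.328 = 2.5451
r/H > 0.18, so dT = 5.38*(Q/r)^(2/3)/H
Q/r = 203.18
(Q/r)^(2/3) = 34.561
dT = 5.38 * 34.561 / 8.328 = 22.327 K

22.327 K


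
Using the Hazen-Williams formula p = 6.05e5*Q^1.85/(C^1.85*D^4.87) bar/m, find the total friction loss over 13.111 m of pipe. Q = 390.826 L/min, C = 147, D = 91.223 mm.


Q^1.85 = 62398
C^1.85 = 10222
D^4.87 = 3.5132e+09
p/m = 0.0010512 bar/m
p_total = 0.0010512 * 13.111 = 0.013782 bar

0.013782 bar


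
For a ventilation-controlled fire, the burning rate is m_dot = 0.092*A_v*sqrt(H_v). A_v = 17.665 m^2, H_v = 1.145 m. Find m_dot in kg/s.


sqrt(H_v) = 1.0700
m_dot = 0.092 * 17.665 * 1.0700 = 1.7390 kg/s

1.7390 kg/s


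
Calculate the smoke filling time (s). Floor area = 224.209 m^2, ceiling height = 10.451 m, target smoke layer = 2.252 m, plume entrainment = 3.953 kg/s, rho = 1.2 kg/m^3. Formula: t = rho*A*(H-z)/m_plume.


H - z = 8.199 m
t = 1.2 * 224.209 * 8.199 / 3.953 = 558.04 s

558.04 s


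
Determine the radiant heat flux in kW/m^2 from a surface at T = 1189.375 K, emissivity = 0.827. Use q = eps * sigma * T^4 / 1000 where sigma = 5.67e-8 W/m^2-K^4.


T^4 = 2.0011e+12
q = 0.827 * 5.67e-8 * 2.0011e+12 / 1000 = 93.835 kW/m^2

93.835 kW/m^2


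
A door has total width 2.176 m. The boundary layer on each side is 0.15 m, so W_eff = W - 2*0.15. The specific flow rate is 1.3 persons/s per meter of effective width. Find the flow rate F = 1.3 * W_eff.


W_eff = 2.176 - 0.30 = 1.876 m
F = 1.3 * 1.876 = 2.4388 persons/s

2.4388 persons/s


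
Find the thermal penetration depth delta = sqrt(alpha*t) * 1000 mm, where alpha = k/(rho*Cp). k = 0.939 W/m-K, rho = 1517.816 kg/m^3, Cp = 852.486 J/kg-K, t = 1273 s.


alpha = 0.939 / (1517.816 * 852.486) = 7.2570e-07 m^2/s
alpha * t = 0.00092382
delta = sqrt(0.00092382) * 1000 = 30.394 mm

30.394 mm


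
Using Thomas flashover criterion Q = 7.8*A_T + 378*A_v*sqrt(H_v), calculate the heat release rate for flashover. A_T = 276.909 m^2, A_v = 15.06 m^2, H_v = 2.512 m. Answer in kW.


7.8*A_T = 2159.9
sqrt(H_v) = 1.5849
378*A_v*sqrt(H_v) = 9022.5
Q = 2159.9 + 9022.5 = 11182 kW

11182 kW


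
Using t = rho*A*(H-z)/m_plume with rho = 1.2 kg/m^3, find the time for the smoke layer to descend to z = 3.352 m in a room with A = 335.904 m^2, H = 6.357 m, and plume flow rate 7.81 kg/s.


H - z = 3.005 m
t = 1.2 * 335.904 * 3.005 / 7.81 = 155.09 s

155.09 s


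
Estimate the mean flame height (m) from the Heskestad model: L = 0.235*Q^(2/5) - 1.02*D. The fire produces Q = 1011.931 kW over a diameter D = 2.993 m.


Q^(2/5) = 15.924
0.235 * Q^(2/5) = 3.7422
1.02 * D = 3.0529
L = 0.68935 m

0.68935 m


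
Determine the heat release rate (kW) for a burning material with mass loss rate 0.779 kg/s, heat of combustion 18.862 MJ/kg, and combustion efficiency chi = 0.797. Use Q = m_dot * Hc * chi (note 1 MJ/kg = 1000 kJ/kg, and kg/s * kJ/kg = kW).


Hc = 18.862 MJ/kg = 18.862 * 1000 kJ/kg = 18862 kJ/kg
Q = 0.779 kg/s * 18862 kJ/kg * 0.797 = 11711 kW

11711 kW


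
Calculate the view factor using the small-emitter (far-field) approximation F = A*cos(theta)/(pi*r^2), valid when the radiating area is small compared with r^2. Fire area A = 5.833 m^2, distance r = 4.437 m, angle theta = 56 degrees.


cos(56 deg) = 0.55919
pi*r^2 = 61.848
F = 5.833 * 0.55919 / 61.848 = 0.052738

0.052738


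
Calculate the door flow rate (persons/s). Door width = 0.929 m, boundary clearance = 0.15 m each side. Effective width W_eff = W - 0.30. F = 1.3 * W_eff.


W_eff = 0.929 - 0.30 = 0.629 m
F = 1.3 * 0.629 = 0.81770 persons/s

0.81770 persons/s


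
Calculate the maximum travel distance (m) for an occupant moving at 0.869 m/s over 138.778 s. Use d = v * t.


d = 0.869 * 138.778 = 120.60 m

120.60 m


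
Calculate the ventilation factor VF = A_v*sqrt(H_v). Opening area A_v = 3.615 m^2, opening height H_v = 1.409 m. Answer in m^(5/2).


sqrt(H_v) = 1.1870
VF = 3.615 * 1.1870 = 4.2911 m^(5/2)

4.2911 m^(5/2)


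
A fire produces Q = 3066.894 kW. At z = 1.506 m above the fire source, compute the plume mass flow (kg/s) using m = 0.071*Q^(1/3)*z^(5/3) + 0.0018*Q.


Q^(1/3) = 14.529
z^(5/3) = 1.9787
First term = 0.071 * 14.529 * 1.9787 = 2.0411
Second term = 0.0018 * 3066.894 = 5.5204
m = 7.5615 kg/s

7.5615 kg/s


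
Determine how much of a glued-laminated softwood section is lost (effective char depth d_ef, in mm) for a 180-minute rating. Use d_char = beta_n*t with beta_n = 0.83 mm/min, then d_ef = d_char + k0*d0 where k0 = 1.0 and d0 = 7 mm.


d_char = 0.83 * 180 = 149.4 mm
d_ef = 149.4 + 1.0*7 = 156.4 mm

156.4 mm


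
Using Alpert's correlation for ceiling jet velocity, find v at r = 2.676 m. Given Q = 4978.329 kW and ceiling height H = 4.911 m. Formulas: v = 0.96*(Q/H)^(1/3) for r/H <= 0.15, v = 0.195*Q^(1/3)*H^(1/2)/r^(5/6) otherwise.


r/H = 2.676 / 4.911 = 0.54490
r/H > 0.15, so v = 0.195*Q^(1/3)*H^(1/2)/r^(5/6)
Q^(1/3) = 17.075
H^(1/2) = 2.2161
r^(5/6) = 2.2711
v = 0.195 * 17.075 * 2.2161 / 2.2711 = 3.2489 m/s

3.2489 m/s


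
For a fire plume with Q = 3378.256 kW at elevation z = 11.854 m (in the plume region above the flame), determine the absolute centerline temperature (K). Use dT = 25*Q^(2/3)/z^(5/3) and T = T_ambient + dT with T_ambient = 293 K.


Q^(2/3) = 225.14
z^(5/3) = 61.628
dT = 25 * 225.14 / 61.628 = 91.333 K
T = 293 + 91.333 = 384.33 K

384.33 K


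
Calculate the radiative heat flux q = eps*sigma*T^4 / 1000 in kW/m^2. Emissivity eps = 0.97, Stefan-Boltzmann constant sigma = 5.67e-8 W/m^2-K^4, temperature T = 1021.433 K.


T^4 = 1.0885e+12
q = 0.97 * 5.67e-8 * 1.0885e+12 / 1000 = 59.868 kW/m^2

59.868 kW/m^2


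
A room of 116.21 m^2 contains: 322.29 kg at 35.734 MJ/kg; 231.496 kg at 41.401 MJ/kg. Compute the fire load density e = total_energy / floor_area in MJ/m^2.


Total energy = 322.29*35.734 + 231.496*41.401
= 11516.71 + 9584.166
= 21100.88 MJ
e = 21100.88 / 116.21 = 181.58 MJ/m^2

181.58 MJ/m^2


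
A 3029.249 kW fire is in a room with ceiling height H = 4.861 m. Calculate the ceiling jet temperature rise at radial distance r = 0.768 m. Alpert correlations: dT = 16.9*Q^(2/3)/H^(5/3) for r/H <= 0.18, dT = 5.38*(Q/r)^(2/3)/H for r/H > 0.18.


r/H = 0.768 / 4.861 = 0.15799
r/H <= 0.18, so dT = 16.9*Q^(2/3)/H^(5/3)
Q^(2/3) = 209.36
H^(5/3) = 13.949
dT = 16.9 * 209.36 / 13.949 = 253.65 K

253.65 K


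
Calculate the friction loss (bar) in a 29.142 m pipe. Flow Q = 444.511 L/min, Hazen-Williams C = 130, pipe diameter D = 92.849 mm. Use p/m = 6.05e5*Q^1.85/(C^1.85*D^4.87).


Q^1.85 = 79174
C^1.85 = 8143.2
D^4.87 = 3.8289e+09
p/m = 0.0015363 bar/m
p_total = 0.0015363 * 29.142 = 0.044770 bar

0.044770 bar


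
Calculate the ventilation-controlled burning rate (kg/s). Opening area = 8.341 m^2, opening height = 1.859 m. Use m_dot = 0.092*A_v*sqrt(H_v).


sqrt(H_v) = 1.3635
m_dot = 0.092 * 8.341 * 1.3635 = 1.0463 kg/s

1.0463 kg/s


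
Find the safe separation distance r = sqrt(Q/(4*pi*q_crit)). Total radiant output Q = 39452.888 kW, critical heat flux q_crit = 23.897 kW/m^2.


4*pi*q_crit = 300.30
Q/(4*pi*q_crit) = 131.38
r = sqrt(131.38) = 11.462 m

11.462 m


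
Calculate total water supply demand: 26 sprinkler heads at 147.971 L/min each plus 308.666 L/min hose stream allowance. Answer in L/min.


Sprinkler demand = 26 * 147.971 = 3847.246 L/min
Total = 3847.246 + 308.666 = 4155.912 L/min

4155.912 L/min


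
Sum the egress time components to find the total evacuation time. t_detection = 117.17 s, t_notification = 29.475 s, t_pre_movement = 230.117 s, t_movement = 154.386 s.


Total = 117.17 + 29.475 + 230.117 + 154.386 = 531.148 s

531.148 s


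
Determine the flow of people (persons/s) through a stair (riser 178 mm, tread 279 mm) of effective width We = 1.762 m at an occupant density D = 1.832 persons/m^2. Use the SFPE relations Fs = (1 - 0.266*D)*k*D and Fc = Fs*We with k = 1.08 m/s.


1 - 0.266*D = 1 - 0.266*1.832 = 0.51269
Fs = 0.51269 * 1.08 * 1.832 = 1.0144 persons/(s*m)
Fc = 1.0144 * 1.762 = 1.7873 persons/s

1.7873 persons/s


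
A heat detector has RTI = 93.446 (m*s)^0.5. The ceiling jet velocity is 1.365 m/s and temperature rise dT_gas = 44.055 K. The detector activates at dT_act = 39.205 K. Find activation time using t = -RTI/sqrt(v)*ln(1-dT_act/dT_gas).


dT_act/dT_gas = 0.88991
ln(1 - 0.88991) = -2.2065
t = -93.446 / sqrt(1.365) * -2.2065 = 176.48 s

176.48 s


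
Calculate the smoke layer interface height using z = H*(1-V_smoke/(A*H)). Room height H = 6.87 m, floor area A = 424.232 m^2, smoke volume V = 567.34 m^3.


V/(A*H) = 0.19466
1 - 0.19466 = 0.80534
z = 6.87 * 0.80534 = 5.5327 m

5.5327 m


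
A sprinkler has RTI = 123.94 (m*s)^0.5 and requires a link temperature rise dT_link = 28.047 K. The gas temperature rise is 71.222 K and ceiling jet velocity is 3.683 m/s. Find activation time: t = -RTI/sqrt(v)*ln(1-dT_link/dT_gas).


dT_link/dT_gas = 0.39380
ln(1 - 0.39380) = -0.50054
t = -123.94 / sqrt(3.683) * -0.50054 = 32.326 s

32.326 s


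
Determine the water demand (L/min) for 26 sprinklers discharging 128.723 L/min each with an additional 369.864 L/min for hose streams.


Sprinkler demand = 26 * 128.723 = 3346.798 L/min
Total = 3346.798 + 369.864 = 3716.662 L/min

3716.662 L/min


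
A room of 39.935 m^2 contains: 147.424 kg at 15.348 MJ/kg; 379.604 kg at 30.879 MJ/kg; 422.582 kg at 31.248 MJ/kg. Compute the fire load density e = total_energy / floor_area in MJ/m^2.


Total energy = 147.424*15.348 + 379.604*30.879 + 422.582*31.248
= 2262.664 + 11721.79 + 13204.84
= 27189.30 MJ
e = 27189.30 / 39.935 = 680.84 MJ/m^2

680.84 MJ/m^2
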